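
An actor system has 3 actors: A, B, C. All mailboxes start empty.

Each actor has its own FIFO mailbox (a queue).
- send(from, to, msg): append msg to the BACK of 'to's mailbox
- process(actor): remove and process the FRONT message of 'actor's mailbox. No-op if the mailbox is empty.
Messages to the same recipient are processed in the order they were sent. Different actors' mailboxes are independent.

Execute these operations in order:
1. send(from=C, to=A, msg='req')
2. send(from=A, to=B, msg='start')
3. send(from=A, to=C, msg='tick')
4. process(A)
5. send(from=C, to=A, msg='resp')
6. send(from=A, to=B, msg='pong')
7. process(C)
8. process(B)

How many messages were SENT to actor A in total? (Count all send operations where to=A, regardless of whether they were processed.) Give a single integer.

Answer: 2

Derivation:
After 1 (send(from=C, to=A, msg='req')): A:[req] B:[] C:[]
After 2 (send(from=A, to=B, msg='start')): A:[req] B:[start] C:[]
After 3 (send(from=A, to=C, msg='tick')): A:[req] B:[start] C:[tick]
After 4 (process(A)): A:[] B:[start] C:[tick]
After 5 (send(from=C, to=A, msg='resp')): A:[resp] B:[start] C:[tick]
After 6 (send(from=A, to=B, msg='pong')): A:[resp] B:[start,pong] C:[tick]
After 7 (process(C)): A:[resp] B:[start,pong] C:[]
After 8 (process(B)): A:[resp] B:[pong] C:[]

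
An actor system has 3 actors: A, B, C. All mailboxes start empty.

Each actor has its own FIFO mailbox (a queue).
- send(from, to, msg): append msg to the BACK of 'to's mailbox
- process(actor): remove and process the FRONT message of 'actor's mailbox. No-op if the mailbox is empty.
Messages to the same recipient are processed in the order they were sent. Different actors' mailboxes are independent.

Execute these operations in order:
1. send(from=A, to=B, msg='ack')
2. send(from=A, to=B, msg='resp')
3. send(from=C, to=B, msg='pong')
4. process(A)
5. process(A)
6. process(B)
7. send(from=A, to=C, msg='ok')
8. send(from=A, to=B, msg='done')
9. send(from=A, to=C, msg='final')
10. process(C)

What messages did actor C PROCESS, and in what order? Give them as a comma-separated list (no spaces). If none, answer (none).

After 1 (send(from=A, to=B, msg='ack')): A:[] B:[ack] C:[]
After 2 (send(from=A, to=B, msg='resp')): A:[] B:[ack,resp] C:[]
After 3 (send(from=C, to=B, msg='pong')): A:[] B:[ack,resp,pong] C:[]
After 4 (process(A)): A:[] B:[ack,resp,pong] C:[]
After 5 (process(A)): A:[] B:[ack,resp,pong] C:[]
After 6 (process(B)): A:[] B:[resp,pong] C:[]
After 7 (send(from=A, to=C, msg='ok')): A:[] B:[resp,pong] C:[ok]
After 8 (send(from=A, to=B, msg='done')): A:[] B:[resp,pong,done] C:[ok]
After 9 (send(from=A, to=C, msg='final')): A:[] B:[resp,pong,done] C:[ok,final]
After 10 (process(C)): A:[] B:[resp,pong,done] C:[final]

Answer: ok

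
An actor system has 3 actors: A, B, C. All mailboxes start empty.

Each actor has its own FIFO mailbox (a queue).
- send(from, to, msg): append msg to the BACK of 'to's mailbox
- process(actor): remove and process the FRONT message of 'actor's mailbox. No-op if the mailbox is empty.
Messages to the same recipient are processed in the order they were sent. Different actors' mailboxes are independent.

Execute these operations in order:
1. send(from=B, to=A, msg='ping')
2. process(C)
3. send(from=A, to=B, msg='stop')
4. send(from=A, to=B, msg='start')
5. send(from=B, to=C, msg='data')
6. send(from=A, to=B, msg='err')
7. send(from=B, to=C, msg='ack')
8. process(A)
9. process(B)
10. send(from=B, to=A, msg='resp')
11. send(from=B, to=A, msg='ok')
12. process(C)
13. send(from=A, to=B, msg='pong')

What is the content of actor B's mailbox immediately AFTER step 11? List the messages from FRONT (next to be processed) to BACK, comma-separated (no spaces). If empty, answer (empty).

After 1 (send(from=B, to=A, msg='ping')): A:[ping] B:[] C:[]
After 2 (process(C)): A:[ping] B:[] C:[]
After 3 (send(from=A, to=B, msg='stop')): A:[ping] B:[stop] C:[]
After 4 (send(from=A, to=B, msg='start')): A:[ping] B:[stop,start] C:[]
After 5 (send(from=B, to=C, msg='data')): A:[ping] B:[stop,start] C:[data]
After 6 (send(from=A, to=B, msg='err')): A:[ping] B:[stop,start,err] C:[data]
After 7 (send(from=B, to=C, msg='ack')): A:[ping] B:[stop,start,err] C:[data,ack]
After 8 (process(A)): A:[] B:[stop,start,err] C:[data,ack]
After 9 (process(B)): A:[] B:[start,err] C:[data,ack]
After 10 (send(from=B, to=A, msg='resp')): A:[resp] B:[start,err] C:[data,ack]
After 11 (send(from=B, to=A, msg='ok')): A:[resp,ok] B:[start,err] C:[data,ack]

start,err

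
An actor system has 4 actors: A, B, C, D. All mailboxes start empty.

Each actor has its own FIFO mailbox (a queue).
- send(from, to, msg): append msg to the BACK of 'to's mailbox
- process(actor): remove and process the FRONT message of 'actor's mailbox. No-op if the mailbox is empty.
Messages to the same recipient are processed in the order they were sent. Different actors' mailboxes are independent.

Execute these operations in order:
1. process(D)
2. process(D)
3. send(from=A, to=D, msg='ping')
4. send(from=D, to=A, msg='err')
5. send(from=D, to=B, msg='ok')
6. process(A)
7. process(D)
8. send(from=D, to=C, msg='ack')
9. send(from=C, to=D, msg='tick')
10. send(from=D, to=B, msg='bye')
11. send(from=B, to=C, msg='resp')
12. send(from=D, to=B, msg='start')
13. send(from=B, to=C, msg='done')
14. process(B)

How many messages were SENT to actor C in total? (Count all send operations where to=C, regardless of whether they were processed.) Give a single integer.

Answer: 3

Derivation:
After 1 (process(D)): A:[] B:[] C:[] D:[]
After 2 (process(D)): A:[] B:[] C:[] D:[]
After 3 (send(from=A, to=D, msg='ping')): A:[] B:[] C:[] D:[ping]
After 4 (send(from=D, to=A, msg='err')): A:[err] B:[] C:[] D:[ping]
After 5 (send(from=D, to=B, msg='ok')): A:[err] B:[ok] C:[] D:[ping]
After 6 (process(A)): A:[] B:[ok] C:[] D:[ping]
After 7 (process(D)): A:[] B:[ok] C:[] D:[]
After 8 (send(from=D, to=C, msg='ack')): A:[] B:[ok] C:[ack] D:[]
After 9 (send(from=C, to=D, msg='tick')): A:[] B:[ok] C:[ack] D:[tick]
After 10 (send(from=D, to=B, msg='bye')): A:[] B:[ok,bye] C:[ack] D:[tick]
After 11 (send(from=B, to=C, msg='resp')): A:[] B:[ok,bye] C:[ack,resp] D:[tick]
After 12 (send(from=D, to=B, msg='start')): A:[] B:[ok,bye,start] C:[ack,resp] D:[tick]
After 13 (send(from=B, to=C, msg='done')): A:[] B:[ok,bye,start] C:[ack,resp,done] D:[tick]
After 14 (process(B)): A:[] B:[bye,start] C:[ack,resp,done] D:[tick]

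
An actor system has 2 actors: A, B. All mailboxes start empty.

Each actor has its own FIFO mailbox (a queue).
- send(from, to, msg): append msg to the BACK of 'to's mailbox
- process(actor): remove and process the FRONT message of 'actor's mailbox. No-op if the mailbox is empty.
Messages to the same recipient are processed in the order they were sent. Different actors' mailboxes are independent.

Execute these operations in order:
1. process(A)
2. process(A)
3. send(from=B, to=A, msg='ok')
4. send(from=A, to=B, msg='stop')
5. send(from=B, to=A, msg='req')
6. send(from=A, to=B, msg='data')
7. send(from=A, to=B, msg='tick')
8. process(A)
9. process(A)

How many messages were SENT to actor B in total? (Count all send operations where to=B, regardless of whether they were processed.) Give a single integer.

Answer: 3

Derivation:
After 1 (process(A)): A:[] B:[]
After 2 (process(A)): A:[] B:[]
After 3 (send(from=B, to=A, msg='ok')): A:[ok] B:[]
After 4 (send(from=A, to=B, msg='stop')): A:[ok] B:[stop]
After 5 (send(from=B, to=A, msg='req')): A:[ok,req] B:[stop]
After 6 (send(from=A, to=B, msg='data')): A:[ok,req] B:[stop,data]
After 7 (send(from=A, to=B, msg='tick')): A:[ok,req] B:[stop,data,tick]
After 8 (process(A)): A:[req] B:[stop,data,tick]
After 9 (process(A)): A:[] B:[stop,data,tick]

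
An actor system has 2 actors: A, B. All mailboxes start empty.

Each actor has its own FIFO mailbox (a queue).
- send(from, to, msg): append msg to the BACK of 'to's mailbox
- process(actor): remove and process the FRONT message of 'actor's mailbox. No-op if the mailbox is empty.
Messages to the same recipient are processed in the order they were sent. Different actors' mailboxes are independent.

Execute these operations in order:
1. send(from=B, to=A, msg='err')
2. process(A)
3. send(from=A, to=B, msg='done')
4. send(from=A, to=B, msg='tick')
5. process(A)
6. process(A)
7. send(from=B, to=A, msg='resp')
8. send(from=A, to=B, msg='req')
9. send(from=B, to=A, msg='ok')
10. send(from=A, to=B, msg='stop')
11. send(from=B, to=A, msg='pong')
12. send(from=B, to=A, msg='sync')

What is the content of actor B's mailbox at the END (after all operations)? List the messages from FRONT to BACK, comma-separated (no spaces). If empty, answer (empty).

Answer: done,tick,req,stop

Derivation:
After 1 (send(from=B, to=A, msg='err')): A:[err] B:[]
After 2 (process(A)): A:[] B:[]
After 3 (send(from=A, to=B, msg='done')): A:[] B:[done]
After 4 (send(from=A, to=B, msg='tick')): A:[] B:[done,tick]
After 5 (process(A)): A:[] B:[done,tick]
After 6 (process(A)): A:[] B:[done,tick]
After 7 (send(from=B, to=A, msg='resp')): A:[resp] B:[done,tick]
After 8 (send(from=A, to=B, msg='req')): A:[resp] B:[done,tick,req]
After 9 (send(from=B, to=A, msg='ok')): A:[resp,ok] B:[done,tick,req]
After 10 (send(from=A, to=B, msg='stop')): A:[resp,ok] B:[done,tick,req,stop]
After 11 (send(from=B, to=A, msg='pong')): A:[resp,ok,pong] B:[done,tick,req,stop]
After 12 (send(from=B, to=A, msg='sync')): A:[resp,ok,pong,sync] B:[done,tick,req,stop]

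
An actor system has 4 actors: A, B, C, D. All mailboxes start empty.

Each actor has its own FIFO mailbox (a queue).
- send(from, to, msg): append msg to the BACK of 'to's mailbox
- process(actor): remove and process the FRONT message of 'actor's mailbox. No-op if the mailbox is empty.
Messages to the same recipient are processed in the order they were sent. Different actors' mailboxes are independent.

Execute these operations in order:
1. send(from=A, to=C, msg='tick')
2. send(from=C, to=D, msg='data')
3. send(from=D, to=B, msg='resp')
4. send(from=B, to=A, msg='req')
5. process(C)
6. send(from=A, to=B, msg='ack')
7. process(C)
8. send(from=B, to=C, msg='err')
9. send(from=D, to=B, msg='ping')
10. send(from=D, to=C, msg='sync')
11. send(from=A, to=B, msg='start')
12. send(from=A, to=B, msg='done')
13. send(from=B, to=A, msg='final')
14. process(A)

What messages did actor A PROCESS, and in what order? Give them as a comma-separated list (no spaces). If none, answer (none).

After 1 (send(from=A, to=C, msg='tick')): A:[] B:[] C:[tick] D:[]
After 2 (send(from=C, to=D, msg='data')): A:[] B:[] C:[tick] D:[data]
After 3 (send(from=D, to=B, msg='resp')): A:[] B:[resp] C:[tick] D:[data]
After 4 (send(from=B, to=A, msg='req')): A:[req] B:[resp] C:[tick] D:[data]
After 5 (process(C)): A:[req] B:[resp] C:[] D:[data]
After 6 (send(from=A, to=B, msg='ack')): A:[req] B:[resp,ack] C:[] D:[data]
After 7 (process(C)): A:[req] B:[resp,ack] C:[] D:[data]
After 8 (send(from=B, to=C, msg='err')): A:[req] B:[resp,ack] C:[err] D:[data]
After 9 (send(from=D, to=B, msg='ping')): A:[req] B:[resp,ack,ping] C:[err] D:[data]
After 10 (send(from=D, to=C, msg='sync')): A:[req] B:[resp,ack,ping] C:[err,sync] D:[data]
After 11 (send(from=A, to=B, msg='start')): A:[req] B:[resp,ack,ping,start] C:[err,sync] D:[data]
After 12 (send(from=A, to=B, msg='done')): A:[req] B:[resp,ack,ping,start,done] C:[err,sync] D:[data]
After 13 (send(from=B, to=A, msg='final')): A:[req,final] B:[resp,ack,ping,start,done] C:[err,sync] D:[data]
After 14 (process(A)): A:[final] B:[resp,ack,ping,start,done] C:[err,sync] D:[data]

Answer: req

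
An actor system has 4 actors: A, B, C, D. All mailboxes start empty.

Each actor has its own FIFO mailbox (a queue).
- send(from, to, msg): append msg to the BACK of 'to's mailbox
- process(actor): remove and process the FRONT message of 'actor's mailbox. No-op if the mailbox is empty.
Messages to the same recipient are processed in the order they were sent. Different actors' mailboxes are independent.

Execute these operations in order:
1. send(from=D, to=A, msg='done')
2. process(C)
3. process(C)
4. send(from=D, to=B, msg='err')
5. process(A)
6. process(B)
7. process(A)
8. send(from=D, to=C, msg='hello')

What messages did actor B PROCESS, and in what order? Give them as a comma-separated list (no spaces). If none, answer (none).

Answer: err

Derivation:
After 1 (send(from=D, to=A, msg='done')): A:[done] B:[] C:[] D:[]
After 2 (process(C)): A:[done] B:[] C:[] D:[]
After 3 (process(C)): A:[done] B:[] C:[] D:[]
After 4 (send(from=D, to=B, msg='err')): A:[done] B:[err] C:[] D:[]
After 5 (process(A)): A:[] B:[err] C:[] D:[]
After 6 (process(B)): A:[] B:[] C:[] D:[]
After 7 (process(A)): A:[] B:[] C:[] D:[]
After 8 (send(from=D, to=C, msg='hello')): A:[] B:[] C:[hello] D:[]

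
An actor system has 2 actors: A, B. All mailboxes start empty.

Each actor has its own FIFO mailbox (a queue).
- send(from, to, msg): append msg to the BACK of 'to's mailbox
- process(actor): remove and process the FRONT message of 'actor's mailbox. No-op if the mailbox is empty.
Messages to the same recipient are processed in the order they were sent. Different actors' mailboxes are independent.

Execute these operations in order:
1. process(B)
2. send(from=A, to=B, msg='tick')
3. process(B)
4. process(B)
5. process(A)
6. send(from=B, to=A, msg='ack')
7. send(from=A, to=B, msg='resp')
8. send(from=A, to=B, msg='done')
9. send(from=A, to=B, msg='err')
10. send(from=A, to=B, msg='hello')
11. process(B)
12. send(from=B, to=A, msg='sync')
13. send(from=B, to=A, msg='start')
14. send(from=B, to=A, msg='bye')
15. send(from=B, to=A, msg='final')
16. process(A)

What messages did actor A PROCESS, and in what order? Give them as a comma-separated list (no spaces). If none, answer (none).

After 1 (process(B)): A:[] B:[]
After 2 (send(from=A, to=B, msg='tick')): A:[] B:[tick]
After 3 (process(B)): A:[] B:[]
After 4 (process(B)): A:[] B:[]
After 5 (process(A)): A:[] B:[]
After 6 (send(from=B, to=A, msg='ack')): A:[ack] B:[]
After 7 (send(from=A, to=B, msg='resp')): A:[ack] B:[resp]
After 8 (send(from=A, to=B, msg='done')): A:[ack] B:[resp,done]
After 9 (send(from=A, to=B, msg='err')): A:[ack] B:[resp,done,err]
After 10 (send(from=A, to=B, msg='hello')): A:[ack] B:[resp,done,err,hello]
After 11 (process(B)): A:[ack] B:[done,err,hello]
After 12 (send(from=B, to=A, msg='sync')): A:[ack,sync] B:[done,err,hello]
After 13 (send(from=B, to=A, msg='start')): A:[ack,sync,start] B:[done,err,hello]
After 14 (send(from=B, to=A, msg='bye')): A:[ack,sync,start,bye] B:[done,err,hello]
After 15 (send(from=B, to=A, msg='final')): A:[ack,sync,start,bye,final] B:[done,err,hello]
After 16 (process(A)): A:[sync,start,bye,final] B:[done,err,hello]

Answer: ack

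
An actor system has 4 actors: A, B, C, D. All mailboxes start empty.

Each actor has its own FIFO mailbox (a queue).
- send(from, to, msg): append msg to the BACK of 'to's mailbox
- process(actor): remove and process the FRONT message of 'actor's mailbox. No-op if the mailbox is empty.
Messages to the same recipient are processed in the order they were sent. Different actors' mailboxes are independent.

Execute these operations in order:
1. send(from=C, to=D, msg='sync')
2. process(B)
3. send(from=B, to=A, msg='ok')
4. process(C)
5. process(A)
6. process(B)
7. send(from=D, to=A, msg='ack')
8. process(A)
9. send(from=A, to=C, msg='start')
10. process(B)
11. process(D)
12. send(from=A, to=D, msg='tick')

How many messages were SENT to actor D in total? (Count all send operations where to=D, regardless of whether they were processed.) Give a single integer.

Answer: 2

Derivation:
After 1 (send(from=C, to=D, msg='sync')): A:[] B:[] C:[] D:[sync]
After 2 (process(B)): A:[] B:[] C:[] D:[sync]
After 3 (send(from=B, to=A, msg='ok')): A:[ok] B:[] C:[] D:[sync]
After 4 (process(C)): A:[ok] B:[] C:[] D:[sync]
After 5 (process(A)): A:[] B:[] C:[] D:[sync]
After 6 (process(B)): A:[] B:[] C:[] D:[sync]
After 7 (send(from=D, to=A, msg='ack')): A:[ack] B:[] C:[] D:[sync]
After 8 (process(A)): A:[] B:[] C:[] D:[sync]
After 9 (send(from=A, to=C, msg='start')): A:[] B:[] C:[start] D:[sync]
After 10 (process(B)): A:[] B:[] C:[start] D:[sync]
After 11 (process(D)): A:[] B:[] C:[start] D:[]
After 12 (send(from=A, to=D, msg='tick')): A:[] B:[] C:[start] D:[tick]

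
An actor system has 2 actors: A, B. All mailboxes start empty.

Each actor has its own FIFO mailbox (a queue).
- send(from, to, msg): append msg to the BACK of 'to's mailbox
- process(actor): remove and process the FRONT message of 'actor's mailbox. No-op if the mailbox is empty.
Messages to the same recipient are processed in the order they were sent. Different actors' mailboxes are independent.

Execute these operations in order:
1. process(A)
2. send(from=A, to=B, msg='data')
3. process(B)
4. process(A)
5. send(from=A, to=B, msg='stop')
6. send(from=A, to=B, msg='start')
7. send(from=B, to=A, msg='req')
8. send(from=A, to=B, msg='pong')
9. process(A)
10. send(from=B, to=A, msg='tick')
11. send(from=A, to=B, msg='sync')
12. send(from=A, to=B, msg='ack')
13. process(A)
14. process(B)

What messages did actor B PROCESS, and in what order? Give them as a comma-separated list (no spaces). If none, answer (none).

After 1 (process(A)): A:[] B:[]
After 2 (send(from=A, to=B, msg='data')): A:[] B:[data]
After 3 (process(B)): A:[] B:[]
After 4 (process(A)): A:[] B:[]
After 5 (send(from=A, to=B, msg='stop')): A:[] B:[stop]
After 6 (send(from=A, to=B, msg='start')): A:[] B:[stop,start]
After 7 (send(from=B, to=A, msg='req')): A:[req] B:[stop,start]
After 8 (send(from=A, to=B, msg='pong')): A:[req] B:[stop,start,pong]
After 9 (process(A)): A:[] B:[stop,start,pong]
After 10 (send(from=B, to=A, msg='tick')): A:[tick] B:[stop,start,pong]
After 11 (send(from=A, to=B, msg='sync')): A:[tick] B:[stop,start,pong,sync]
After 12 (send(from=A, to=B, msg='ack')): A:[tick] B:[stop,start,pong,sync,ack]
After 13 (process(A)): A:[] B:[stop,start,pong,sync,ack]
After 14 (process(B)): A:[] B:[start,pong,sync,ack]

Answer: data,stop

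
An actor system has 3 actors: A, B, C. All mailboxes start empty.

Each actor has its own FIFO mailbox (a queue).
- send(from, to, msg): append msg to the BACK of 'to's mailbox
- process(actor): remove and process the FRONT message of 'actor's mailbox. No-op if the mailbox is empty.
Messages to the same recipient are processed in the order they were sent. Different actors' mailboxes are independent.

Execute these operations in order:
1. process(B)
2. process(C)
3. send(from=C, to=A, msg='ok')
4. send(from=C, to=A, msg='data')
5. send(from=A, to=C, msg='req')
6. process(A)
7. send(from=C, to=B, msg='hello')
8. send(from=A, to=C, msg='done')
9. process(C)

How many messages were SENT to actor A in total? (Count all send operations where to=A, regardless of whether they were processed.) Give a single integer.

After 1 (process(B)): A:[] B:[] C:[]
After 2 (process(C)): A:[] B:[] C:[]
After 3 (send(from=C, to=A, msg='ok')): A:[ok] B:[] C:[]
After 4 (send(from=C, to=A, msg='data')): A:[ok,data] B:[] C:[]
After 5 (send(from=A, to=C, msg='req')): A:[ok,data] B:[] C:[req]
After 6 (process(A)): A:[data] B:[] C:[req]
After 7 (send(from=C, to=B, msg='hello')): A:[data] B:[hello] C:[req]
After 8 (send(from=A, to=C, msg='done')): A:[data] B:[hello] C:[req,done]
After 9 (process(C)): A:[data] B:[hello] C:[done]

Answer: 2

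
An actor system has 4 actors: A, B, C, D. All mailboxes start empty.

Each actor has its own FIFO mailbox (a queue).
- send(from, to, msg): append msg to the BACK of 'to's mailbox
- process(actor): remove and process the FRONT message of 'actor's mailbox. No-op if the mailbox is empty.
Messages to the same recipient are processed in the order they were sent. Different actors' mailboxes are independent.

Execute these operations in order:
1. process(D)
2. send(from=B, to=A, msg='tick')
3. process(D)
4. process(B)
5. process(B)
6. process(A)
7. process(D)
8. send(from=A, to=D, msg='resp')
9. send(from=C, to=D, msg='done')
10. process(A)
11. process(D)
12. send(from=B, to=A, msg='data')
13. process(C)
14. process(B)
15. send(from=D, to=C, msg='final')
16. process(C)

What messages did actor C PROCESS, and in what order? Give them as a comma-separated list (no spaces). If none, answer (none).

Answer: final

Derivation:
After 1 (process(D)): A:[] B:[] C:[] D:[]
After 2 (send(from=B, to=A, msg='tick')): A:[tick] B:[] C:[] D:[]
After 3 (process(D)): A:[tick] B:[] C:[] D:[]
After 4 (process(B)): A:[tick] B:[] C:[] D:[]
After 5 (process(B)): A:[tick] B:[] C:[] D:[]
After 6 (process(A)): A:[] B:[] C:[] D:[]
After 7 (process(D)): A:[] B:[] C:[] D:[]
After 8 (send(from=A, to=D, msg='resp')): A:[] B:[] C:[] D:[resp]
After 9 (send(from=C, to=D, msg='done')): A:[] B:[] C:[] D:[resp,done]
After 10 (process(A)): A:[] B:[] C:[] D:[resp,done]
After 11 (process(D)): A:[] B:[] C:[] D:[done]
After 12 (send(from=B, to=A, msg='data')): A:[data] B:[] C:[] D:[done]
After 13 (process(C)): A:[data] B:[] C:[] D:[done]
After 14 (process(B)): A:[data] B:[] C:[] D:[done]
After 15 (send(from=D, to=C, msg='final')): A:[data] B:[] C:[final] D:[done]
After 16 (process(C)): A:[data] B:[] C:[] D:[done]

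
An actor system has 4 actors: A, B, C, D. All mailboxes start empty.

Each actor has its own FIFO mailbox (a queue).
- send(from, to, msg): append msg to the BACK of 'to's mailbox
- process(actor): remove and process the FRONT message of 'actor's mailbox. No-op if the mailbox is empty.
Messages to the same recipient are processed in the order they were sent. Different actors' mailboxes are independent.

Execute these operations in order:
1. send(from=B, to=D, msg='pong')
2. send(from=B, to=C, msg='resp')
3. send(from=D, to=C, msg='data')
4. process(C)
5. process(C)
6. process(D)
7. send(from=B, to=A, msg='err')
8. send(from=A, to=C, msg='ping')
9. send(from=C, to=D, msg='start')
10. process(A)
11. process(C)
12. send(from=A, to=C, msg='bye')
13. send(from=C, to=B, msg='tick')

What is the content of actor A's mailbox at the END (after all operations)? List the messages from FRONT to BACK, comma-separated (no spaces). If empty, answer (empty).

After 1 (send(from=B, to=D, msg='pong')): A:[] B:[] C:[] D:[pong]
After 2 (send(from=B, to=C, msg='resp')): A:[] B:[] C:[resp] D:[pong]
After 3 (send(from=D, to=C, msg='data')): A:[] B:[] C:[resp,data] D:[pong]
After 4 (process(C)): A:[] B:[] C:[data] D:[pong]
After 5 (process(C)): A:[] B:[] C:[] D:[pong]
After 6 (process(D)): A:[] B:[] C:[] D:[]
After 7 (send(from=B, to=A, msg='err')): A:[err] B:[] C:[] D:[]
After 8 (send(from=A, to=C, msg='ping')): A:[err] B:[] C:[ping] D:[]
After 9 (send(from=C, to=D, msg='start')): A:[err] B:[] C:[ping] D:[start]
After 10 (process(A)): A:[] B:[] C:[ping] D:[start]
After 11 (process(C)): A:[] B:[] C:[] D:[start]
After 12 (send(from=A, to=C, msg='bye')): A:[] B:[] C:[bye] D:[start]
After 13 (send(from=C, to=B, msg='tick')): A:[] B:[tick] C:[bye] D:[start]

Answer: (empty)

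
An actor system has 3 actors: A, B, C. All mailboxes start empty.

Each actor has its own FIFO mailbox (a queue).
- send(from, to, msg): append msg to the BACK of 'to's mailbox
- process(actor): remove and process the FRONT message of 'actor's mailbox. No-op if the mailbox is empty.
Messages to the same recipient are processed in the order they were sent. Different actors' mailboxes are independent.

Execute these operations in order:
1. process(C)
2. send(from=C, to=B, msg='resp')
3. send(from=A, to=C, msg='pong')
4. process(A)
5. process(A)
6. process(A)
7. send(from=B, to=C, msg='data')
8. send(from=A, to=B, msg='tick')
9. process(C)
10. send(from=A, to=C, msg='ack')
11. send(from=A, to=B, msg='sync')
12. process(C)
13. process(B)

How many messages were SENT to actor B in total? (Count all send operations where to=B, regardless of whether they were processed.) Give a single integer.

Answer: 3

Derivation:
After 1 (process(C)): A:[] B:[] C:[]
After 2 (send(from=C, to=B, msg='resp')): A:[] B:[resp] C:[]
After 3 (send(from=A, to=C, msg='pong')): A:[] B:[resp] C:[pong]
After 4 (process(A)): A:[] B:[resp] C:[pong]
After 5 (process(A)): A:[] B:[resp] C:[pong]
After 6 (process(A)): A:[] B:[resp] C:[pong]
After 7 (send(from=B, to=C, msg='data')): A:[] B:[resp] C:[pong,data]
After 8 (send(from=A, to=B, msg='tick')): A:[] B:[resp,tick] C:[pong,data]
After 9 (process(C)): A:[] B:[resp,tick] C:[data]
After 10 (send(from=A, to=C, msg='ack')): A:[] B:[resp,tick] C:[data,ack]
After 11 (send(from=A, to=B, msg='sync')): A:[] B:[resp,tick,sync] C:[data,ack]
After 12 (process(C)): A:[] B:[resp,tick,sync] C:[ack]
After 13 (process(B)): A:[] B:[tick,sync] C:[ack]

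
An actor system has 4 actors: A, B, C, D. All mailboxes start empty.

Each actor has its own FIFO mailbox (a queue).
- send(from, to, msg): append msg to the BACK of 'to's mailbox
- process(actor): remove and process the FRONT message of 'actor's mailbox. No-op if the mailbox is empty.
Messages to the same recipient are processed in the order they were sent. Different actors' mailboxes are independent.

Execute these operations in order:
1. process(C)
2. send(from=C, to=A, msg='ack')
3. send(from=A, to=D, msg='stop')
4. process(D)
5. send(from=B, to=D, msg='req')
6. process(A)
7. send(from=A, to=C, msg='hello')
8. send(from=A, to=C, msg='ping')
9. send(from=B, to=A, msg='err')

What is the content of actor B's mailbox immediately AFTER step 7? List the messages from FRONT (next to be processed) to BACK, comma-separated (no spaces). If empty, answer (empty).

After 1 (process(C)): A:[] B:[] C:[] D:[]
After 2 (send(from=C, to=A, msg='ack')): A:[ack] B:[] C:[] D:[]
After 3 (send(from=A, to=D, msg='stop')): A:[ack] B:[] C:[] D:[stop]
After 4 (process(D)): A:[ack] B:[] C:[] D:[]
After 5 (send(from=B, to=D, msg='req')): A:[ack] B:[] C:[] D:[req]
After 6 (process(A)): A:[] B:[] C:[] D:[req]
After 7 (send(from=A, to=C, msg='hello')): A:[] B:[] C:[hello] D:[req]

(empty)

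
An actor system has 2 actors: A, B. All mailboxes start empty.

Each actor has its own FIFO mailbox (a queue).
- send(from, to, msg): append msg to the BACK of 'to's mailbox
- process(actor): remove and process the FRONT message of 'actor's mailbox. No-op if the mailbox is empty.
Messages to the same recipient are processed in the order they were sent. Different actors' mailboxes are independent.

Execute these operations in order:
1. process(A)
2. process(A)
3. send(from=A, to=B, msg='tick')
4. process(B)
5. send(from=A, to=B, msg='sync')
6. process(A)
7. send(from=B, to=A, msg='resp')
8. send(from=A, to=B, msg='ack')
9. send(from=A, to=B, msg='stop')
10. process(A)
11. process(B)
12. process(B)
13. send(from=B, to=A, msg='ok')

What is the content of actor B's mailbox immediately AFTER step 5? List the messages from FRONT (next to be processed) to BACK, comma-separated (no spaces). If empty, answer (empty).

After 1 (process(A)): A:[] B:[]
After 2 (process(A)): A:[] B:[]
After 3 (send(from=A, to=B, msg='tick')): A:[] B:[tick]
After 4 (process(B)): A:[] B:[]
After 5 (send(from=A, to=B, msg='sync')): A:[] B:[sync]

sync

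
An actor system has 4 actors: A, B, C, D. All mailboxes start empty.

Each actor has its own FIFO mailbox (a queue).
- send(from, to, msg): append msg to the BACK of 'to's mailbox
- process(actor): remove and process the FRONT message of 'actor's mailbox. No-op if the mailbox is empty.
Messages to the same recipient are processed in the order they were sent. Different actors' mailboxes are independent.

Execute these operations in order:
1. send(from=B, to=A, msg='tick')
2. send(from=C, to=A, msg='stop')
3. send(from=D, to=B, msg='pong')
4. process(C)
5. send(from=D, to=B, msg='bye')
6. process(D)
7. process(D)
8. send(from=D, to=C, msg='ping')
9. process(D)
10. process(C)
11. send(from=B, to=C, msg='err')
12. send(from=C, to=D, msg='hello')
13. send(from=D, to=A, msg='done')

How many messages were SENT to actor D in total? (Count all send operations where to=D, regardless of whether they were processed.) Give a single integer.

Answer: 1

Derivation:
After 1 (send(from=B, to=A, msg='tick')): A:[tick] B:[] C:[] D:[]
After 2 (send(from=C, to=A, msg='stop')): A:[tick,stop] B:[] C:[] D:[]
After 3 (send(from=D, to=B, msg='pong')): A:[tick,stop] B:[pong] C:[] D:[]
After 4 (process(C)): A:[tick,stop] B:[pong] C:[] D:[]
After 5 (send(from=D, to=B, msg='bye')): A:[tick,stop] B:[pong,bye] C:[] D:[]
After 6 (process(D)): A:[tick,stop] B:[pong,bye] C:[] D:[]
After 7 (process(D)): A:[tick,stop] B:[pong,bye] C:[] D:[]
After 8 (send(from=D, to=C, msg='ping')): A:[tick,stop] B:[pong,bye] C:[ping] D:[]
After 9 (process(D)): A:[tick,stop] B:[pong,bye] C:[ping] D:[]
After 10 (process(C)): A:[tick,stop] B:[pong,bye] C:[] D:[]
After 11 (send(from=B, to=C, msg='err')): A:[tick,stop] B:[pong,bye] C:[err] D:[]
After 12 (send(from=C, to=D, msg='hello')): A:[tick,stop] B:[pong,bye] C:[err] D:[hello]
After 13 (send(from=D, to=A, msg='done')): A:[tick,stop,done] B:[pong,bye] C:[err] D:[hello]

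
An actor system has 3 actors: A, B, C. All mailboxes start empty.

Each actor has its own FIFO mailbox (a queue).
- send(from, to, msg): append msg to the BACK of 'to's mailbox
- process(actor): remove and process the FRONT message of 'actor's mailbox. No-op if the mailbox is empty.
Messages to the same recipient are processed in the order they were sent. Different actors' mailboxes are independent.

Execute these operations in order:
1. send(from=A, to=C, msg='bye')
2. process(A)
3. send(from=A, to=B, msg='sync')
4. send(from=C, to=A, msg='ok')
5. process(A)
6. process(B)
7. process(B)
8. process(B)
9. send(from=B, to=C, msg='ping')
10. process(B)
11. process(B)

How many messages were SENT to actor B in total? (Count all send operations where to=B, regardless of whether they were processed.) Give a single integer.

Answer: 1

Derivation:
After 1 (send(from=A, to=C, msg='bye')): A:[] B:[] C:[bye]
After 2 (process(A)): A:[] B:[] C:[bye]
After 3 (send(from=A, to=B, msg='sync')): A:[] B:[sync] C:[bye]
After 4 (send(from=C, to=A, msg='ok')): A:[ok] B:[sync] C:[bye]
After 5 (process(A)): A:[] B:[sync] C:[bye]
After 6 (process(B)): A:[] B:[] C:[bye]
After 7 (process(B)): A:[] B:[] C:[bye]
After 8 (process(B)): A:[] B:[] C:[bye]
After 9 (send(from=B, to=C, msg='ping')): A:[] B:[] C:[bye,ping]
After 10 (process(B)): A:[] B:[] C:[bye,ping]
After 11 (process(B)): A:[] B:[] C:[bye,ping]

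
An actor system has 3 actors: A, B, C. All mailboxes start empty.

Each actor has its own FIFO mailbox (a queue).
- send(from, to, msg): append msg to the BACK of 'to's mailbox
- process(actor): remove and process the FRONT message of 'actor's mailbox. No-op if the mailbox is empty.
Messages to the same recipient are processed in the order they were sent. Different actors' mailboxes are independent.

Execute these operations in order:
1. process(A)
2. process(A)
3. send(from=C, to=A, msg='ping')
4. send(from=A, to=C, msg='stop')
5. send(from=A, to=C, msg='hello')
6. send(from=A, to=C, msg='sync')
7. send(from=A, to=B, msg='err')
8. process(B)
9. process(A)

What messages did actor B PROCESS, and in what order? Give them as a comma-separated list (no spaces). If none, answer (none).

After 1 (process(A)): A:[] B:[] C:[]
After 2 (process(A)): A:[] B:[] C:[]
After 3 (send(from=C, to=A, msg='ping')): A:[ping] B:[] C:[]
After 4 (send(from=A, to=C, msg='stop')): A:[ping] B:[] C:[stop]
After 5 (send(from=A, to=C, msg='hello')): A:[ping] B:[] C:[stop,hello]
After 6 (send(from=A, to=C, msg='sync')): A:[ping] B:[] C:[stop,hello,sync]
After 7 (send(from=A, to=B, msg='err')): A:[ping] B:[err] C:[stop,hello,sync]
After 8 (process(B)): A:[ping] B:[] C:[stop,hello,sync]
After 9 (process(A)): A:[] B:[] C:[stop,hello,sync]

Answer: err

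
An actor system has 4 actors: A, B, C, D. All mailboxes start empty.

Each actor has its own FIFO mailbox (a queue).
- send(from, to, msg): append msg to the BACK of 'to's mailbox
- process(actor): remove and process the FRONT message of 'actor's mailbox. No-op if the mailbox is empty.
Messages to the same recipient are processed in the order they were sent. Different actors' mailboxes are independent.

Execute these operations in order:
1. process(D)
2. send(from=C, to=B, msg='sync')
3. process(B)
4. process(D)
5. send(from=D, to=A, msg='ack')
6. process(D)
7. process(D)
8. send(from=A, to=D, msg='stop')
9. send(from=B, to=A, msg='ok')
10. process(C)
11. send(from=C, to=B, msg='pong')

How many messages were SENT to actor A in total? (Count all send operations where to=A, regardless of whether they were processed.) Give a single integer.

After 1 (process(D)): A:[] B:[] C:[] D:[]
After 2 (send(from=C, to=B, msg='sync')): A:[] B:[sync] C:[] D:[]
After 3 (process(B)): A:[] B:[] C:[] D:[]
After 4 (process(D)): A:[] B:[] C:[] D:[]
After 5 (send(from=D, to=A, msg='ack')): A:[ack] B:[] C:[] D:[]
After 6 (process(D)): A:[ack] B:[] C:[] D:[]
After 7 (process(D)): A:[ack] B:[] C:[] D:[]
After 8 (send(from=A, to=D, msg='stop')): A:[ack] B:[] C:[] D:[stop]
After 9 (send(from=B, to=A, msg='ok')): A:[ack,ok] B:[] C:[] D:[stop]
After 10 (process(C)): A:[ack,ok] B:[] C:[] D:[stop]
After 11 (send(from=C, to=B, msg='pong')): A:[ack,ok] B:[pong] C:[] D:[stop]

Answer: 2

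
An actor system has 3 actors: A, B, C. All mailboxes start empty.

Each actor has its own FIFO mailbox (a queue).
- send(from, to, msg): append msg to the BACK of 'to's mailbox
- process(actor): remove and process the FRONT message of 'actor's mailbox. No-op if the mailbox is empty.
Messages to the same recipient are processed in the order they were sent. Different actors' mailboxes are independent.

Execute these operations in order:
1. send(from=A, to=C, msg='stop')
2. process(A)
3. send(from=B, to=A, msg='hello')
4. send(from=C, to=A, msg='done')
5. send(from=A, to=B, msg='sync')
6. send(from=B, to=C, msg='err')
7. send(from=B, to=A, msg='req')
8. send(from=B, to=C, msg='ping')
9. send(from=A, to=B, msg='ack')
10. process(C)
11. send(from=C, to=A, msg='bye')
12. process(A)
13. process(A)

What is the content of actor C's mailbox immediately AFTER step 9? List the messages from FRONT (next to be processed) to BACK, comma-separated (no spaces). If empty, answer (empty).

After 1 (send(from=A, to=C, msg='stop')): A:[] B:[] C:[stop]
After 2 (process(A)): A:[] B:[] C:[stop]
After 3 (send(from=B, to=A, msg='hello')): A:[hello] B:[] C:[stop]
After 4 (send(from=C, to=A, msg='done')): A:[hello,done] B:[] C:[stop]
After 5 (send(from=A, to=B, msg='sync')): A:[hello,done] B:[sync] C:[stop]
After 6 (send(from=B, to=C, msg='err')): A:[hello,done] B:[sync] C:[stop,err]
After 7 (send(from=B, to=A, msg='req')): A:[hello,done,req] B:[sync] C:[stop,err]
After 8 (send(from=B, to=C, msg='ping')): A:[hello,done,req] B:[sync] C:[stop,err,ping]
After 9 (send(from=A, to=B, msg='ack')): A:[hello,done,req] B:[sync,ack] C:[stop,err,ping]

stop,err,ping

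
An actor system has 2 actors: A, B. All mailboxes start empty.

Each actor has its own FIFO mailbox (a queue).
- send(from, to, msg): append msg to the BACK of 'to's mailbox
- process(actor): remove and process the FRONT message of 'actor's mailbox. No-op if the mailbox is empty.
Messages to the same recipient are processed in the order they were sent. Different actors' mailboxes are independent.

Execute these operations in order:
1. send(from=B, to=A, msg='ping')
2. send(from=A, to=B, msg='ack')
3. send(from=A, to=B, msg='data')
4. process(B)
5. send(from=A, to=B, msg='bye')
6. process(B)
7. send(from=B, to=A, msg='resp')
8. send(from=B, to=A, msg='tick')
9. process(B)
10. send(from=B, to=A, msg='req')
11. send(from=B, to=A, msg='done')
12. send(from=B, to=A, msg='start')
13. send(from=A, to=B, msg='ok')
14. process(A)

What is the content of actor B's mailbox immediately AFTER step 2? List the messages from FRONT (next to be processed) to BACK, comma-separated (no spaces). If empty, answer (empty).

After 1 (send(from=B, to=A, msg='ping')): A:[ping] B:[]
After 2 (send(from=A, to=B, msg='ack')): A:[ping] B:[ack]

ack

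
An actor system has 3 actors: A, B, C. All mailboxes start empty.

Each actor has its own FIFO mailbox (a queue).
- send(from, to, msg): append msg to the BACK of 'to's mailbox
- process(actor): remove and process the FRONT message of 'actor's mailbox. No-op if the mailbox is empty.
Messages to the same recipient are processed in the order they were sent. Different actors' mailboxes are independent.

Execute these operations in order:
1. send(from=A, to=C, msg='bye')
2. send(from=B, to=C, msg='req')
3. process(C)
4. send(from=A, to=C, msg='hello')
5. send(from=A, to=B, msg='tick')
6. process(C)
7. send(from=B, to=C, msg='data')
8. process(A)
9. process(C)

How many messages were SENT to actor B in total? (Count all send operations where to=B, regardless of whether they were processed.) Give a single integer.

After 1 (send(from=A, to=C, msg='bye')): A:[] B:[] C:[bye]
After 2 (send(from=B, to=C, msg='req')): A:[] B:[] C:[bye,req]
After 3 (process(C)): A:[] B:[] C:[req]
After 4 (send(from=A, to=C, msg='hello')): A:[] B:[] C:[req,hello]
After 5 (send(from=A, to=B, msg='tick')): A:[] B:[tick] C:[req,hello]
After 6 (process(C)): A:[] B:[tick] C:[hello]
After 7 (send(from=B, to=C, msg='data')): A:[] B:[tick] C:[hello,data]
After 8 (process(A)): A:[] B:[tick] C:[hello,data]
After 9 (process(C)): A:[] B:[tick] C:[data]

Answer: 1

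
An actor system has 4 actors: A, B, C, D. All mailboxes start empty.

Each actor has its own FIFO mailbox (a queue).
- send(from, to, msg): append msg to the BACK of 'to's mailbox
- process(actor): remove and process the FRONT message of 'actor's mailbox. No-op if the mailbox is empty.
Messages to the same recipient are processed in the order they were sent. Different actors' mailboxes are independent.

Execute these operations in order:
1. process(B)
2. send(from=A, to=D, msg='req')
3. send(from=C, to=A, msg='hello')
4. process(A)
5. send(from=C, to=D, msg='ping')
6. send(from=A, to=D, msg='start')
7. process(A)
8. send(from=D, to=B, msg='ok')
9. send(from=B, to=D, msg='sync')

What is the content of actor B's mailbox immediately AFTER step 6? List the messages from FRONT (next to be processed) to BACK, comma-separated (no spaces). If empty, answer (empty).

After 1 (process(B)): A:[] B:[] C:[] D:[]
After 2 (send(from=A, to=D, msg='req')): A:[] B:[] C:[] D:[req]
After 3 (send(from=C, to=A, msg='hello')): A:[hello] B:[] C:[] D:[req]
After 4 (process(A)): A:[] B:[] C:[] D:[req]
After 5 (send(from=C, to=D, msg='ping')): A:[] B:[] C:[] D:[req,ping]
After 6 (send(from=A, to=D, msg='start')): A:[] B:[] C:[] D:[req,ping,start]

(empty)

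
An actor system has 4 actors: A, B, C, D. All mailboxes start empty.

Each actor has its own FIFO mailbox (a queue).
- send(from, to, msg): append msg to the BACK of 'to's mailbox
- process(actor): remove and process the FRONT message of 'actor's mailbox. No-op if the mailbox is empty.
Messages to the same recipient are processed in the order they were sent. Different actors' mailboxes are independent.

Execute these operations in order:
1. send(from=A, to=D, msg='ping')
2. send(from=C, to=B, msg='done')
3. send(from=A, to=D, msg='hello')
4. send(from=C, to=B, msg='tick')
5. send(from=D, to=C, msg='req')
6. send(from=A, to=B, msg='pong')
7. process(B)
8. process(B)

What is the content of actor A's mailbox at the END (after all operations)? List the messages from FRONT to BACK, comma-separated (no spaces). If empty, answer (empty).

Answer: (empty)

Derivation:
After 1 (send(from=A, to=D, msg='ping')): A:[] B:[] C:[] D:[ping]
After 2 (send(from=C, to=B, msg='done')): A:[] B:[done] C:[] D:[ping]
After 3 (send(from=A, to=D, msg='hello')): A:[] B:[done] C:[] D:[ping,hello]
After 4 (send(from=C, to=B, msg='tick')): A:[] B:[done,tick] C:[] D:[ping,hello]
After 5 (send(from=D, to=C, msg='req')): A:[] B:[done,tick] C:[req] D:[ping,hello]
After 6 (send(from=A, to=B, msg='pong')): A:[] B:[done,tick,pong] C:[req] D:[ping,hello]
After 7 (process(B)): A:[] B:[tick,pong] C:[req] D:[ping,hello]
After 8 (process(B)): A:[] B:[pong] C:[req] D:[ping,hello]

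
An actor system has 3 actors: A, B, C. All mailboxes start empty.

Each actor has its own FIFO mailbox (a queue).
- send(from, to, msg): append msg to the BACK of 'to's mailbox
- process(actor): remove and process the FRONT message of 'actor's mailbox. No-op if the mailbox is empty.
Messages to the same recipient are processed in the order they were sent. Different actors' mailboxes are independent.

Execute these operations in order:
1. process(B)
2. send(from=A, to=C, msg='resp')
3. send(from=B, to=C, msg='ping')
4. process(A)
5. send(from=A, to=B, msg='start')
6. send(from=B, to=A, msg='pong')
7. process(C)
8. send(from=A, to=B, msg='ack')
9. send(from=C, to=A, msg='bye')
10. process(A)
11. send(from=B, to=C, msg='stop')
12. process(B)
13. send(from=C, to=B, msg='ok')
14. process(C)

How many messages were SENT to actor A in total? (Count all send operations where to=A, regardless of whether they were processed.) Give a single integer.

After 1 (process(B)): A:[] B:[] C:[]
After 2 (send(from=A, to=C, msg='resp')): A:[] B:[] C:[resp]
After 3 (send(from=B, to=C, msg='ping')): A:[] B:[] C:[resp,ping]
After 4 (process(A)): A:[] B:[] C:[resp,ping]
After 5 (send(from=A, to=B, msg='start')): A:[] B:[start] C:[resp,ping]
After 6 (send(from=B, to=A, msg='pong')): A:[pong] B:[start] C:[resp,ping]
After 7 (process(C)): A:[pong] B:[start] C:[ping]
After 8 (send(from=A, to=B, msg='ack')): A:[pong] B:[start,ack] C:[ping]
After 9 (send(from=C, to=A, msg='bye')): A:[pong,bye] B:[start,ack] C:[ping]
After 10 (process(A)): A:[bye] B:[start,ack] C:[ping]
After 11 (send(from=B, to=C, msg='stop')): A:[bye] B:[start,ack] C:[ping,stop]
After 12 (process(B)): A:[bye] B:[ack] C:[ping,stop]
After 13 (send(from=C, to=B, msg='ok')): A:[bye] B:[ack,ok] C:[ping,stop]
After 14 (process(C)): A:[bye] B:[ack,ok] C:[stop]

Answer: 2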